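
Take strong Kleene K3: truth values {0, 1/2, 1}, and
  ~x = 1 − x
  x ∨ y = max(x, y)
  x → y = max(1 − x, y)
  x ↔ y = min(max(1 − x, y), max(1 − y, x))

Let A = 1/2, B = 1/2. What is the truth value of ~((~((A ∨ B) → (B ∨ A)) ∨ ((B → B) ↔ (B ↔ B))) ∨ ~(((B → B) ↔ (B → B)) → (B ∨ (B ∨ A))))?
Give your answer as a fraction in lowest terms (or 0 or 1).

A ∨ B = 1/2 ∨ 1/2 = 1/2
B ∨ A = 1/2 ∨ 1/2 = 1/2
(A ∨ B) → (B ∨ A) = 1/2 → 1/2 = 1/2
~((A ∨ B) → (B ∨ A)) = ~1/2 = 1/2
B → B = 1/2 → 1/2 = 1/2
B ↔ B = 1/2 ↔ 1/2 = 1/2
(B → B) ↔ (B ↔ B) = 1/2 ↔ 1/2 = 1/2
~((A ∨ B) → (B ∨ A)) ∨ ((B → B) ↔ (B ↔ B)) = 1/2 ∨ 1/2 = 1/2
B → B = 1/2 → 1/2 = 1/2
B → B = 1/2 → 1/2 = 1/2
(B → B) ↔ (B → B) = 1/2 ↔ 1/2 = 1/2
B ∨ A = 1/2 ∨ 1/2 = 1/2
B ∨ (B ∨ A) = 1/2 ∨ 1/2 = 1/2
((B → B) ↔ (B → B)) → (B ∨ (B ∨ A)) = 1/2 → 1/2 = 1/2
~(((B → B) ↔ (B → B)) → (B ∨ (B ∨ A))) = ~1/2 = 1/2
(~((A ∨ B) → (B ∨ A)) ∨ ((B → B) ↔ (B ↔ B))) ∨ ~(((B → B) ↔ (B → B)) → (B ∨ (B ∨ A))) = 1/2 ∨ 1/2 = 1/2
~((~((A ∨ B) → (B ∨ A)) ∨ ((B → B) ↔ (B ↔ B))) ∨ ~(((B → B) ↔ (B → B)) → (B ∨ (B ∨ A)))) = ~1/2 = 1/2

1/2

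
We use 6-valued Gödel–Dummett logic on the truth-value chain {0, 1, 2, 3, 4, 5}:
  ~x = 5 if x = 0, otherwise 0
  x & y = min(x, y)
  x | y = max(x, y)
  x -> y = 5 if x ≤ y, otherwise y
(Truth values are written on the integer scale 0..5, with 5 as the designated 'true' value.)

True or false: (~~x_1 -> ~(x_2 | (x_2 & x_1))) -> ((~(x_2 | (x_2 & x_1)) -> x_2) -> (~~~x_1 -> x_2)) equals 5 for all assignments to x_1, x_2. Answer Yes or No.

No

Counterexample: take x_1 = 0, x_2 = 1.
~x_1 = ~0 = 5
~~x_1 = ~5 = 0
x_2 & x_1 = 1 & 0 = 0
x_2 | (x_2 & x_1) = 1 | 0 = 1
~(x_2 | (x_2 & x_1)) = ~1 = 0
~~x_1 -> ~(x_2 | (x_2 & x_1)) = 0 -> 0 = 5
x_2 & x_1 = 1 & 0 = 0
x_2 | (x_2 & x_1) = 1 | 0 = 1
~(x_2 | (x_2 & x_1)) = ~1 = 0
~(x_2 | (x_2 & x_1)) -> x_2 = 0 -> 1 = 5
~x_1 = ~0 = 5
~~x_1 = ~5 = 0
~~~x_1 = ~0 = 5
~~~x_1 -> x_2 = 5 -> 1 = 1
(~(x_2 | (x_2 & x_1)) -> x_2) -> (~~~x_1 -> x_2) = 5 -> 1 = 1
(~~x_1 -> ~(x_2 | (x_2 & x_1))) -> ((~(x_2 | (x_2 & x_1)) -> x_2) -> (~~~x_1 -> x_2)) = 5 -> 1 = 1
This gives 1 ≠ 5.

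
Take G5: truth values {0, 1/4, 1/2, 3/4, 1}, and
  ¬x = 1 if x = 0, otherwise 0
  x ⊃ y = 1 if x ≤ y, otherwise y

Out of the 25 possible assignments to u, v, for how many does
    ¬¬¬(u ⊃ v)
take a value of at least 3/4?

4

value 1: 4 assignments (counts)
value 0: 21 assignments
So 4 of the 25 assignments meet the threshold.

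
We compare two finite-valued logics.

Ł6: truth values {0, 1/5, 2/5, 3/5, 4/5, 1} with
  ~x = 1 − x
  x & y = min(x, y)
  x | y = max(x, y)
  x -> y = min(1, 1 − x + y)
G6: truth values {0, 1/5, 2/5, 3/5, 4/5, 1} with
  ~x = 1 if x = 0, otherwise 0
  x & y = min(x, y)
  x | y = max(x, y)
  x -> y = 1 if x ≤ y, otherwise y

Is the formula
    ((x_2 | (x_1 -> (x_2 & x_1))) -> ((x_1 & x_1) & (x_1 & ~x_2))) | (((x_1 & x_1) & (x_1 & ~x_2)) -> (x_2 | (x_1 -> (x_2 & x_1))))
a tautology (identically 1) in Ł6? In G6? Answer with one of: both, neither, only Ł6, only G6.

both

In Ł6: every assignment gives 1 — tautology.
In G6: every assignment gives 1 — tautology.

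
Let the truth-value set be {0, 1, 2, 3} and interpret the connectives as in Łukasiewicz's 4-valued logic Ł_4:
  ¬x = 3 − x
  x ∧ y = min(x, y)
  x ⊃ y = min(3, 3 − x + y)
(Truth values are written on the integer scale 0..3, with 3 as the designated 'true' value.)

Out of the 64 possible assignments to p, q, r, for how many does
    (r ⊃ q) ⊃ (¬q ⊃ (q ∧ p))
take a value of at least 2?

value 3: 40 assignments (counts)
value 2: 14 assignments (counts)
value 1: 6 assignments
value 0: 4 assignments
So 54 of the 64 assignments meet the threshold.

54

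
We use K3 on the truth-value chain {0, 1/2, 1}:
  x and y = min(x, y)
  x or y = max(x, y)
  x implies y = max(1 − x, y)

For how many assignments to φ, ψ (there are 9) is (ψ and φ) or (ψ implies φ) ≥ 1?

φ = 0, ψ = 0 ↦ 1  ≥
φ = 0, ψ = 1/2 ↦ 1/2  <
φ = 0, ψ = 1 ↦ 0  <
φ = 1/2, ψ = 0 ↦ 1  ≥
φ = 1/2, ψ = 1/2 ↦ 1/2  <
φ = 1/2, ψ = 1 ↦ 1/2  <
φ = 1, ψ = 0 ↦ 1  ≥
φ = 1, ψ = 1/2 ↦ 1  ≥
φ = 1, ψ = 1 ↦ 1  ≥
So 5 of the 9 assignments meet the threshold.

5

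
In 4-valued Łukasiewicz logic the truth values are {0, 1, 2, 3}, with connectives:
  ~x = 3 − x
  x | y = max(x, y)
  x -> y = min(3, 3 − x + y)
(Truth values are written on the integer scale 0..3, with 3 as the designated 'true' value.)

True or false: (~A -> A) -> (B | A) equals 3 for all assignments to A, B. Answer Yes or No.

Counterexample: take A = 1, B = 0.
~A = ~1 = 2
~A -> A = 2 -> 1 = 2
B | A = 0 | 1 = 1
(~A -> A) -> (B | A) = 2 -> 1 = 2
This gives 2 ≠ 3.

No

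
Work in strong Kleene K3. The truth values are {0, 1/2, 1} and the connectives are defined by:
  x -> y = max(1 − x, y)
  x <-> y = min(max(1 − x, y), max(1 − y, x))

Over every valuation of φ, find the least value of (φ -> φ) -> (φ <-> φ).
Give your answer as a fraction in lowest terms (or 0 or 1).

1/2

Take φ = 1/2:
φ -> φ = 1/2 -> 1/2 = 1/2
φ <-> φ = 1/2 <-> 1/2 = 1/2
(φ -> φ) -> (φ <-> φ) = 1/2 -> 1/2 = 1/2
No assignment yields a value below 1/2, so this is the minimum.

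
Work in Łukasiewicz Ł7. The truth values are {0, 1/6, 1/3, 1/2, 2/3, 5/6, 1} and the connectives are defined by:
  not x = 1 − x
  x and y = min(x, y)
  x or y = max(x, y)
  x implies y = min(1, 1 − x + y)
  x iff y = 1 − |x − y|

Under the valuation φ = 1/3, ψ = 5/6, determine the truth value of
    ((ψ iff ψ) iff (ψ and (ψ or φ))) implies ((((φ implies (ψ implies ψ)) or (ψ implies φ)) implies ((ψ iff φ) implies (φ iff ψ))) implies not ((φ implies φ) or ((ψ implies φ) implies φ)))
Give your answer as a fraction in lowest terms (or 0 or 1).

1/6

ψ iff ψ = 5/6 iff 5/6 = 1
ψ or φ = 5/6 or 1/3 = 5/6
ψ and (ψ or φ) = 5/6 and 5/6 = 5/6
(ψ iff ψ) iff (ψ and (ψ or φ)) = 1 iff 5/6 = 5/6
ψ implies ψ = 5/6 implies 5/6 = 1
φ implies (ψ implies ψ) = 1/3 implies 1 = 1
ψ implies φ = 5/6 implies 1/3 = 1/2
(φ implies (ψ implies ψ)) or (ψ implies φ) = 1 or 1/2 = 1
ψ iff φ = 5/6 iff 1/3 = 1/2
φ iff ψ = 1/3 iff 5/6 = 1/2
(ψ iff φ) implies (φ iff ψ) = 1/2 implies 1/2 = 1
((φ implies (ψ implies ψ)) or (ψ implies φ)) implies ((ψ iff φ) implies (φ iff ψ)) = 1 implies 1 = 1
φ implies φ = 1/3 implies 1/3 = 1
ψ implies φ = 5/6 implies 1/3 = 1/2
(ψ implies φ) implies φ = 1/2 implies 1/3 = 5/6
(φ implies φ) or ((ψ implies φ) implies φ) = 1 or 5/6 = 1
not ((φ implies φ) or ((ψ implies φ) implies φ)) = not 1 = 0
(((φ implies (ψ implies ψ)) or (ψ implies φ)) implies ((ψ iff φ) implies (φ iff ψ))) implies not ((φ implies φ) or ((ψ implies φ) implies φ)) = 1 implies 0 = 0
((ψ iff ψ) iff (ψ and (ψ or φ))) implies ((((φ implies (ψ implies ψ)) or (ψ implies φ)) implies ((ψ iff φ) implies (φ iff ψ))) implies not ((φ implies φ) or ((ψ implies φ) implies φ))) = 5/6 implies 0 = 1/6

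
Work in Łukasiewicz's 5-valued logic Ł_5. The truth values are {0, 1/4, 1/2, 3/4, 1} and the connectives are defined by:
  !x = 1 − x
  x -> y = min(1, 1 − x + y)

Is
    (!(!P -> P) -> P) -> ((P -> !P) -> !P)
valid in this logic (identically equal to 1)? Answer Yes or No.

No

Counterexample: take P = 1/2.
!P = !1/2 = 1/2
!P -> P = 1/2 -> 1/2 = 1
!(!P -> P) = !1 = 0
!(!P -> P) -> P = 0 -> 1/2 = 1
!P = !1/2 = 1/2
P -> !P = 1/2 -> 1/2 = 1
!P = !1/2 = 1/2
(P -> !P) -> !P = 1 -> 1/2 = 1/2
(!(!P -> P) -> P) -> ((P -> !P) -> !P) = 1 -> 1/2 = 1/2
This gives 1/2 ≠ 1.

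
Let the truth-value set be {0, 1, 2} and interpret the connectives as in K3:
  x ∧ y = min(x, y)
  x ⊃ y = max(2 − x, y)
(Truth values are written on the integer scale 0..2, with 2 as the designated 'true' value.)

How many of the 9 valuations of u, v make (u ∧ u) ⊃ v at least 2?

u = 0, v = 0 ↦ 2  ≥
u = 0, v = 1 ↦ 2  ≥
u = 0, v = 2 ↦ 2  ≥
u = 1, v = 0 ↦ 1  <
u = 1, v = 1 ↦ 1  <
u = 1, v = 2 ↦ 2  ≥
u = 2, v = 0 ↦ 0  <
u = 2, v = 1 ↦ 1  <
u = 2, v = 2 ↦ 2  ≥
So 5 of the 9 assignments meet the threshold.

5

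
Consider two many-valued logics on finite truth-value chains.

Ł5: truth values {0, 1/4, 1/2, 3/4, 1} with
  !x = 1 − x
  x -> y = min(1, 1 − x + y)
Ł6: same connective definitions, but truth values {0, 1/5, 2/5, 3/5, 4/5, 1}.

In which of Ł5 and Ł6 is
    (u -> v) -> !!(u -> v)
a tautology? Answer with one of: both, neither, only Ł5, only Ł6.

both

In Ł5: every assignment gives 1 — tautology.
In Ł6: every assignment gives 1 — tautology.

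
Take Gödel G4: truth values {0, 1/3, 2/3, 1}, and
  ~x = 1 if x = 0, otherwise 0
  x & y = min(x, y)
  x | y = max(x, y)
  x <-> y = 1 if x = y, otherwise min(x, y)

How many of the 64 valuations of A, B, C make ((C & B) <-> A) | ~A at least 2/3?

29

value 1: 25 assignments (counts)
value 2/3: 4 assignments (counts)
value 1/3: 14 assignments
value 0: 21 assignments
So 29 of the 64 assignments meet the threshold.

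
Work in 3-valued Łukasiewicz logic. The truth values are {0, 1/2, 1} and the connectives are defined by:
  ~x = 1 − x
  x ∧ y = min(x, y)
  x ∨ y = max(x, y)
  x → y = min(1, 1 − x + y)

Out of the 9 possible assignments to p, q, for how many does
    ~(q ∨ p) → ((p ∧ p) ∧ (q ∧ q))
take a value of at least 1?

p = 0, q = 0 ↦ 0  <
p = 0, q = 1/2 ↦ 1/2  <
p = 0, q = 1 ↦ 1  ≥
p = 1/2, q = 0 ↦ 1/2  <
p = 1/2, q = 1/2 ↦ 1  ≥
p = 1/2, q = 1 ↦ 1  ≥
p = 1, q = 0 ↦ 1  ≥
p = 1, q = 1/2 ↦ 1  ≥
p = 1, q = 1 ↦ 1  ≥
So 6 of the 9 assignments meet the threshold.

6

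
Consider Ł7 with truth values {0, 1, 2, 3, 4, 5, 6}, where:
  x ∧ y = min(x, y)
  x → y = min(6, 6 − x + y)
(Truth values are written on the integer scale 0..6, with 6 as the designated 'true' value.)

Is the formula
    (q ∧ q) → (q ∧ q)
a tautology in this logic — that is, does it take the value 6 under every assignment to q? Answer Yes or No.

Yes

q = 0 ↦ 6
q = 1 ↦ 6
q = 2 ↦ 6
q = 3 ↦ 6
q = 4 ↦ 6
q = 5 ↦ 6
q = 6 ↦ 6
Every assignment gives a value ≥ 6.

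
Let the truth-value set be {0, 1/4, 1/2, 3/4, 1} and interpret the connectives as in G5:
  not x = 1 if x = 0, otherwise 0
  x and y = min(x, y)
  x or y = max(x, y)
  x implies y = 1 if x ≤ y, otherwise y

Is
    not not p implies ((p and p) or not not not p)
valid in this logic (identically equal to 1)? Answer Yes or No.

No

Counterexample: take p = 1/4.
not p = not 1/4 = 0
not not p = not 0 = 1
p and p = 1/4 and 1/4 = 1/4
not p = not 1/4 = 0
not not p = not 0 = 1
not not not p = not 1 = 0
(p and p) or not not not p = 1/4 or 0 = 1/4
not not p implies ((p and p) or not not not p) = 1 implies 1/4 = 1/4
This gives 1/4 ≠ 1.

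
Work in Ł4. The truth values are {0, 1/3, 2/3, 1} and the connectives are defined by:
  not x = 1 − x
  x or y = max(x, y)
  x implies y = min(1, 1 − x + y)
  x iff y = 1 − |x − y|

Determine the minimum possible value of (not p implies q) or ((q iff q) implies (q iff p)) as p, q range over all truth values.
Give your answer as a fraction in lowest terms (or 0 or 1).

2/3

Take p = 0, q = 1/3:
not p = not 0 = 1
not p implies q = 1 implies 1/3 = 1/3
q iff q = 1/3 iff 1/3 = 1
q iff p = 1/3 iff 0 = 2/3
(q iff q) implies (q iff p) = 1 implies 2/3 = 2/3
(not p implies q) or ((q iff q) implies (q iff p)) = 1/3 or 2/3 = 2/3
No assignment yields a value below 2/3, so this is the minimum.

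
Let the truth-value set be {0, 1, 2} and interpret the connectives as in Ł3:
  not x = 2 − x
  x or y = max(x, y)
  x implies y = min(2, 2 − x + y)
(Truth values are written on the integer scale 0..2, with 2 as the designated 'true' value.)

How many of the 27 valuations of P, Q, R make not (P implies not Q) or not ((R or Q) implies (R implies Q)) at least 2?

value 2: 6 assignments (counts)
value 1: 8 assignments
value 0: 13 assignments
So 6 of the 27 assignments meet the threshold.

6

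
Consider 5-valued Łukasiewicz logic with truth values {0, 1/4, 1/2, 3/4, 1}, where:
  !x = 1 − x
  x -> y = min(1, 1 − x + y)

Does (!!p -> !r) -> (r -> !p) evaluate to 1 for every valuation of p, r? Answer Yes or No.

Yes

At p = 3/4, r = 1/4, for instance:
!p = !3/4 = 1/4
!!p = !1/4 = 3/4
!r = !1/4 = 3/4
!!p -> !r = 3/4 -> 3/4 = 1
r -> !p = 1/4 -> 1/4 = 1
(!!p -> !r) -> (r -> !p) = 1 -> 1 = 1
and checking the remaining 24 assignments likewise gives ≥ 1 in every case.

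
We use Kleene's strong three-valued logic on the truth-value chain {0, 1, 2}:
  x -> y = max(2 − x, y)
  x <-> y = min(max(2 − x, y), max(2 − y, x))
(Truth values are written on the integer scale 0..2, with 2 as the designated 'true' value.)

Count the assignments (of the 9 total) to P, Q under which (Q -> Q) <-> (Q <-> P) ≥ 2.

2

P = 0, Q = 0 ↦ 2  ≥
P = 0, Q = 1 ↦ 1  <
P = 0, Q = 2 ↦ 0  <
P = 1, Q = 0 ↦ 1  <
P = 1, Q = 1 ↦ 1  <
P = 1, Q = 2 ↦ 1  <
P = 2, Q = 0 ↦ 0  <
P = 2, Q = 1 ↦ 1  <
P = 2, Q = 2 ↦ 2  ≥
So 2 of the 9 assignments meet the threshold.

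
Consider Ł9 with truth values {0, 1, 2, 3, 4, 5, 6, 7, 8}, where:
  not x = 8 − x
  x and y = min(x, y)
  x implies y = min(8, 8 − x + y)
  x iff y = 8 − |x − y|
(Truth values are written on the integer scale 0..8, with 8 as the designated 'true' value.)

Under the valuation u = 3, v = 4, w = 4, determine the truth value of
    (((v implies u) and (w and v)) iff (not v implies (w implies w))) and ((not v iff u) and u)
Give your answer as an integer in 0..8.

v implies u = 4 implies 3 = 7
w and v = 4 and 4 = 4
(v implies u) and (w and v) = 7 and 4 = 4
not v = not 4 = 4
w implies w = 4 implies 4 = 8
not v implies (w implies w) = 4 implies 8 = 8
((v implies u) and (w and v)) iff (not v implies (w implies w)) = 4 iff 8 = 4
not v = not 4 = 4
not v iff u = 4 iff 3 = 7
(not v iff u) and u = 7 and 3 = 3
(((v implies u) and (w and v)) iff (not v implies (w implies w))) and ((not v iff u) and u) = 4 and 3 = 3

3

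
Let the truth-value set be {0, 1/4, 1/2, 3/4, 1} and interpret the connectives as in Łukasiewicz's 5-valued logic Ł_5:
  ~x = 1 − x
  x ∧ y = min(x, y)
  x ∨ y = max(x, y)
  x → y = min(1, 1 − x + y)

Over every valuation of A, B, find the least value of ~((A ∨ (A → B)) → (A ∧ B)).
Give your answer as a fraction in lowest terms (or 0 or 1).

Take A = 1, B = 1:
A → B = 1 → 1 = 1
A ∨ (A → B) = 1 ∨ 1 = 1
A ∧ B = 1 ∧ 1 = 1
(A ∨ (A → B)) → (A ∧ B) = 1 → 1 = 1
~((A ∨ (A → B)) → (A ∧ B)) = ~1 = 0
No assignment yields a value below 0, so this is the minimum.

0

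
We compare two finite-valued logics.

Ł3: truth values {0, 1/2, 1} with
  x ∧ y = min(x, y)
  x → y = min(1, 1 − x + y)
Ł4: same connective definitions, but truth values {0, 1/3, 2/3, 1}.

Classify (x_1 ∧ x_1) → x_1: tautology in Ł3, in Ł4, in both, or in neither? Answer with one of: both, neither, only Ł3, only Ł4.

both

In Ł3: every assignment gives 1 — tautology.
In Ł4: every assignment gives 1 — tautology.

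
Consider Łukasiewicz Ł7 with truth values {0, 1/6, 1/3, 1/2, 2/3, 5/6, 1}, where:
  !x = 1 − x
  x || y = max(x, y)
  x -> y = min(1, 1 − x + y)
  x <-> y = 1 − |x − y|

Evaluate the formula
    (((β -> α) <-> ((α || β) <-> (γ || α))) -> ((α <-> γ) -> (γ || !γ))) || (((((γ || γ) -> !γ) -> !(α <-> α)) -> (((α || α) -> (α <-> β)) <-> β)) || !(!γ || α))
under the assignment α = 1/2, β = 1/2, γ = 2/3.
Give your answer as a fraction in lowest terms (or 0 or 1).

β -> α = 1/2 -> 1/2 = 1
α || β = 1/2 || 1/2 = 1/2
γ || α = 2/3 || 1/2 = 2/3
(α || β) <-> (γ || α) = 1/2 <-> 2/3 = 5/6
(β -> α) <-> ((α || β) <-> (γ || α)) = 1 <-> 5/6 = 5/6
α <-> γ = 1/2 <-> 2/3 = 5/6
!γ = !2/3 = 1/3
γ || !γ = 2/3 || 1/3 = 2/3
(α <-> γ) -> (γ || !γ) = 5/6 -> 2/3 = 5/6
((β -> α) <-> ((α || β) <-> (γ || α))) -> ((α <-> γ) -> (γ || !γ)) = 5/6 -> 5/6 = 1
γ || γ = 2/3 || 2/3 = 2/3
!γ = !2/3 = 1/3
(γ || γ) -> !γ = 2/3 -> 1/3 = 2/3
α <-> α = 1/2 <-> 1/2 = 1
!(α <-> α) = !1 = 0
((γ || γ) -> !γ) -> !(α <-> α) = 2/3 -> 0 = 1/3
α || α = 1/2 || 1/2 = 1/2
α <-> β = 1/2 <-> 1/2 = 1
(α || α) -> (α <-> β) = 1/2 -> 1 = 1
((α || α) -> (α <-> β)) <-> β = 1 <-> 1/2 = 1/2
(((γ || γ) -> !γ) -> !(α <-> α)) -> (((α || α) -> (α <-> β)) <-> β) = 1/3 -> 1/2 = 1
!γ = !2/3 = 1/3
!γ || α = 1/3 || 1/2 = 1/2
!(!γ || α) = !1/2 = 1/2
((((γ || γ) -> !γ) -> !(α <-> α)) -> (((α || α) -> (α <-> β)) <-> β)) || !(!γ || α) = 1 || 1/2 = 1
(((β -> α) <-> ((α || β) <-> (γ || α))) -> ((α <-> γ) -> (γ || !γ))) || (((((γ || γ) -> !γ) -> !(α <-> α)) -> (((α || α) -> (α <-> β)) <-> β)) || !(!γ || α)) = 1 || 1 = 1

1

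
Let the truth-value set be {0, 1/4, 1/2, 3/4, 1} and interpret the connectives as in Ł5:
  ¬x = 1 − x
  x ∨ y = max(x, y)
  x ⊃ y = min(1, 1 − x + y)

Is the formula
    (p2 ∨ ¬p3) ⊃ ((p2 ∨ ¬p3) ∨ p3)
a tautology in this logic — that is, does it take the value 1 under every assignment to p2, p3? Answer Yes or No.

Yes

At p2 = 3/4, p3 = 1/2, for instance:
¬p3 = ¬1/2 = 1/2
p2 ∨ ¬p3 = 3/4 ∨ 1/2 = 3/4
(p2 ∨ ¬p3) ∨ p3 = 3/4 ∨ 1/2 = 3/4
(p2 ∨ ¬p3) ⊃ ((p2 ∨ ¬p3) ∨ p3) = 3/4 ⊃ 3/4 = 1
and checking the remaining 24 assignments likewise gives ≥ 1 in every case.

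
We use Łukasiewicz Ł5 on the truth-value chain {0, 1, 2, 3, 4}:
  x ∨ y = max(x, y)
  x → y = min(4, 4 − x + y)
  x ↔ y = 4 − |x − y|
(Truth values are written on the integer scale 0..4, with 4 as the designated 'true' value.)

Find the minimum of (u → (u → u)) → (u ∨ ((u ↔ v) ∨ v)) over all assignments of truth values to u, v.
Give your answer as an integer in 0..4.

Take u = 0, v = 2:
u → u = 0 → 0 = 4
u → (u → u) = 0 → 4 = 4
u ↔ v = 0 ↔ 2 = 2
(u ↔ v) ∨ v = 2 ∨ 2 = 2
u ∨ ((u ↔ v) ∨ v) = 0 ∨ 2 = 2
(u → (u → u)) → (u ∨ ((u ↔ v) ∨ v)) = 4 → 2 = 2
No assignment yields a value below 2, so this is the minimum.

2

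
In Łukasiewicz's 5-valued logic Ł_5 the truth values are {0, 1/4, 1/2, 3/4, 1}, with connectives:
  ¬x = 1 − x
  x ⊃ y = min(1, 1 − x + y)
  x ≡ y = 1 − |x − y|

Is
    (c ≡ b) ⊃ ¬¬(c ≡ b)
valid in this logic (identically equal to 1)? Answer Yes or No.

At b = 1/2, c = 1/2, for instance:
c ≡ b = 1/2 ≡ 1/2 = 1
¬(c ≡ b) = ¬1 = 0
¬¬(c ≡ b) = ¬0 = 1
(c ≡ b) ⊃ ¬¬(c ≡ b) = 1 ⊃ 1 = 1
and checking the remaining 24 assignments likewise gives ≥ 1 in every case.

Yes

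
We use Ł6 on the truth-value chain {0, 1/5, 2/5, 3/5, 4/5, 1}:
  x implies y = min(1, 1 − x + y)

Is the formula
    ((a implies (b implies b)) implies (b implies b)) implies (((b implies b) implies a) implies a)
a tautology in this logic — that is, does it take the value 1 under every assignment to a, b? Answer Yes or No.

At a = 1/5, b = 0, for instance:
b implies b = 0 implies 0 = 1
a implies (b implies b) = 1/5 implies 1 = 1
(a implies (b implies b)) implies (b implies b) = 1 implies 1 = 1
(b implies b) implies a = 1 implies 1/5 = 1/5
((b implies b) implies a) implies a = 1/5 implies 1/5 = 1
((a implies (b implies b)) implies (b implies b)) implies (((b implies b) implies a) implies a) = 1 implies 1 = 1
and checking the remaining 35 assignments likewise gives ≥ 1 in every case.

Yes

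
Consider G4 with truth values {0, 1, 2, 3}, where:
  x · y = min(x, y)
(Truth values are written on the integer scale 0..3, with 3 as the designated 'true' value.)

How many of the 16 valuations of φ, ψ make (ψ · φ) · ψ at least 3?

φ = 0, ψ = 0 ↦ 0  <
φ = 0, ψ = 1 ↦ 0  <
φ = 0, ψ = 2 ↦ 0  <
φ = 0, ψ = 3 ↦ 0  <
φ = 1, ψ = 0 ↦ 0  <
φ = 1, ψ = 1 ↦ 1  <
φ = 1, ψ = 2 ↦ 1  <
φ = 1, ψ = 3 ↦ 1  <
φ = 2, ψ = 0 ↦ 0  <
φ = 2, ψ = 1 ↦ 1  <
φ = 2, ψ = 2 ↦ 2  <
φ = 2, ψ = 3 ↦ 2  <
φ = 3, ψ = 0 ↦ 0  <
φ = 3, ψ = 1 ↦ 1  <
φ = 3, ψ = 2 ↦ 2  <
φ = 3, ψ = 3 ↦ 3  ≥
So 1 of the 16 assignments meets the threshold.

1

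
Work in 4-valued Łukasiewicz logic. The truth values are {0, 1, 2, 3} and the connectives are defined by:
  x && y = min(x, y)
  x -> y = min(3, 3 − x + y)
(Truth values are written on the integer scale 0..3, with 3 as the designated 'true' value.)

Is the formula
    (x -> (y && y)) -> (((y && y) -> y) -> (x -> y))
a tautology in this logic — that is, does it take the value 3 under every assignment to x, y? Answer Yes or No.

x = 0, y = 0 ↦ 3
x = 0, y = 1 ↦ 3
x = 0, y = 2 ↦ 3
x = 0, y = 3 ↦ 3
x = 1, y = 0 ↦ 3
x = 1, y = 1 ↦ 3
x = 1, y = 2 ↦ 3
x = 1, y = 3 ↦ 3
x = 2, y = 0 ↦ 3
x = 2, y = 1 ↦ 3
x = 2, y = 2 ↦ 3
x = 2, y = 3 ↦ 3
x = 3, y = 0 ↦ 3
x = 3, y = 1 ↦ 3
x = 3, y = 2 ↦ 3
x = 3, y = 3 ↦ 3
Every assignment gives a value ≥ 3.

Yes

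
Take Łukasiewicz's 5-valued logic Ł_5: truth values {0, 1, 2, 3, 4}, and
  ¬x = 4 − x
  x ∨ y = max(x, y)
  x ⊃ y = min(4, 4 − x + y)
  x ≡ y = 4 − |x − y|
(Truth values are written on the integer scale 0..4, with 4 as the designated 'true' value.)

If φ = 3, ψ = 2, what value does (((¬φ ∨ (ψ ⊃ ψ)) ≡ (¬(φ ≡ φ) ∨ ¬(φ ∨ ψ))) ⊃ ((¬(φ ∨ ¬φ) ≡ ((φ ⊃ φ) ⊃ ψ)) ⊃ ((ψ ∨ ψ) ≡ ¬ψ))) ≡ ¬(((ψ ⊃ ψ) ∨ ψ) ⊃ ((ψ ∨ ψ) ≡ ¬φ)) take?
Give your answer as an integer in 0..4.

¬φ = ¬3 = 1
ψ ⊃ ψ = 2 ⊃ 2 = 4
¬φ ∨ (ψ ⊃ ψ) = 1 ∨ 4 = 4
φ ≡ φ = 3 ≡ 3 = 4
¬(φ ≡ φ) = ¬4 = 0
φ ∨ ψ = 3 ∨ 2 = 3
¬(φ ∨ ψ) = ¬3 = 1
¬(φ ≡ φ) ∨ ¬(φ ∨ ψ) = 0 ∨ 1 = 1
(¬φ ∨ (ψ ⊃ ψ)) ≡ (¬(φ ≡ φ) ∨ ¬(φ ∨ ψ)) = 4 ≡ 1 = 1
¬φ = ¬3 = 1
φ ∨ ¬φ = 3 ∨ 1 = 3
¬(φ ∨ ¬φ) = ¬3 = 1
φ ⊃ φ = 3 ⊃ 3 = 4
(φ ⊃ φ) ⊃ ψ = 4 ⊃ 2 = 2
¬(φ ∨ ¬φ) ≡ ((φ ⊃ φ) ⊃ ψ) = 1 ≡ 2 = 3
ψ ∨ ψ = 2 ∨ 2 = 2
¬ψ = ¬2 = 2
(ψ ∨ ψ) ≡ ¬ψ = 2 ≡ 2 = 4
(¬(φ ∨ ¬φ) ≡ ((φ ⊃ φ) ⊃ ψ)) ⊃ ((ψ ∨ ψ) ≡ ¬ψ) = 3 ⊃ 4 = 4
((¬φ ∨ (ψ ⊃ ψ)) ≡ (¬(φ ≡ φ) ∨ ¬(φ ∨ ψ))) ⊃ ((¬(φ ∨ ¬φ) ≡ ((φ ⊃ φ) ⊃ ψ)) ⊃ ((ψ ∨ ψ) ≡ ¬ψ)) = 1 ⊃ 4 = 4
ψ ⊃ ψ = 2 ⊃ 2 = 4
(ψ ⊃ ψ) ∨ ψ = 4 ∨ 2 = 4
ψ ∨ ψ = 2 ∨ 2 = 2
¬φ = ¬3 = 1
(ψ ∨ ψ) ≡ ¬φ = 2 ≡ 1 = 3
((ψ ⊃ ψ) ∨ ψ) ⊃ ((ψ ∨ ψ) ≡ ¬φ) = 4 ⊃ 3 = 3
¬(((ψ ⊃ ψ) ∨ ψ) ⊃ ((ψ ∨ ψ) ≡ ¬φ)) = ¬3 = 1
(((¬φ ∨ (ψ ⊃ ψ)) ≡ (¬(φ ≡ φ) ∨ ¬(φ ∨ ψ))) ⊃ ((¬(φ ∨ ¬φ) ≡ ((φ ⊃ φ) ⊃ ψ)) ⊃ ((ψ ∨ ψ) ≡ ¬ψ))) ≡ ¬(((ψ ⊃ ψ) ∨ ψ) ⊃ ((ψ ∨ ψ) ≡ ¬φ)) = 4 ≡ 1 = 1

1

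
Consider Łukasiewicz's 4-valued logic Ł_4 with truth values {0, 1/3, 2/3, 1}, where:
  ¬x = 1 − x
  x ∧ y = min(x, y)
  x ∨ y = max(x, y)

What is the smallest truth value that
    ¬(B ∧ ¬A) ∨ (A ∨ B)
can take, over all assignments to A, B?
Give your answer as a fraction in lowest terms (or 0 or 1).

2/3

Take A = 0, B = 1/3:
¬A = ¬0 = 1
B ∧ ¬A = 1/3 ∧ 1 = 1/3
¬(B ∧ ¬A) = ¬1/3 = 2/3
A ∨ B = 0 ∨ 1/3 = 1/3
¬(B ∧ ¬A) ∨ (A ∨ B) = 2/3 ∨ 1/3 = 2/3
No assignment yields a value below 2/3, so this is the minimum.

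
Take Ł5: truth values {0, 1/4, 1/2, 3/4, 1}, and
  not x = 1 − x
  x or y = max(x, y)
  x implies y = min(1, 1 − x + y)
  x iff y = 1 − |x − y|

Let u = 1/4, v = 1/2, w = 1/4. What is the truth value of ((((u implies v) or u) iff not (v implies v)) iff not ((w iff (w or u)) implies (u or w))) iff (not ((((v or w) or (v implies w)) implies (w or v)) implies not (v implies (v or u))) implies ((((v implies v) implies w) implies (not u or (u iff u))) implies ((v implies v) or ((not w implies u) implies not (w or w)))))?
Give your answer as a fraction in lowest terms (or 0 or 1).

1/4

u implies v = 1/4 implies 1/2 = 1
(u implies v) or u = 1 or 1/4 = 1
v implies v = 1/2 implies 1/2 = 1
not (v implies v) = not 1 = 0
((u implies v) or u) iff not (v implies v) = 1 iff 0 = 0
w or u = 1/4 or 1/4 = 1/4
w iff (w or u) = 1/4 iff 1/4 = 1
u or w = 1/4 or 1/4 = 1/4
(w iff (w or u)) implies (u or w) = 1 implies 1/4 = 1/4
not ((w iff (w or u)) implies (u or w)) = not 1/4 = 3/4
(((u implies v) or u) iff not (v implies v)) iff not ((w iff (w or u)) implies (u or w)) = 0 iff 3/4 = 1/4
v or w = 1/2 or 1/4 = 1/2
v implies w = 1/2 implies 1/4 = 3/4
(v or w) or (v implies w) = 1/2 or 3/4 = 3/4
w or v = 1/4 or 1/2 = 1/2
((v or w) or (v implies w)) implies (w or v) = 3/4 implies 1/2 = 3/4
v or u = 1/2 or 1/4 = 1/2
v implies (v or u) = 1/2 implies 1/2 = 1
not (v implies (v or u)) = not 1 = 0
(((v or w) or (v implies w)) implies (w or v)) implies not (v implies (v or u)) = 3/4 implies 0 = 1/4
not ((((v or w) or (v implies w)) implies (w or v)) implies not (v implies (v or u))) = not 1/4 = 3/4
v implies v = 1/2 implies 1/2 = 1
(v implies v) implies w = 1 implies 1/4 = 1/4
not u = not 1/4 = 3/4
u iff u = 1/4 iff 1/4 = 1
not u or (u iff u) = 3/4 or 1 = 1
((v implies v) implies w) implies (not u or (u iff u)) = 1/4 implies 1 = 1
v implies v = 1/2 implies 1/2 = 1
not w = not 1/4 = 3/4
not w implies u = 3/4 implies 1/4 = 1/2
w or w = 1/4 or 1/4 = 1/4
not (w or w) = not 1/4 = 3/4
(not w implies u) implies not (w or w) = 1/2 implies 3/4 = 1
(v implies v) or ((not w implies u) implies not (w or w)) = 1 or 1 = 1
(((v implies v) implies w) implies (not u or (u iff u))) implies ((v implies v) or ((not w implies u) implies not (w or w))) = 1 implies 1 = 1
not ((((v or w) or (v implies w)) implies (w or v)) implies not (v implies (v or u))) implies ((((v implies v) implies w) implies (not u or (u iff u))) implies ((v implies v) or ((not w implies u) implies not (w or w)))) = 3/4 implies 1 = 1
((((u implies v) or u) iff not (v implies v)) iff not ((w iff (w or u)) implies (u or w))) iff (not ((((v or w) or (v implies w)) implies (w or v)) implies not (v implies (v or u))) implies ((((v implies v) implies w) implies (not u or (u iff u))) implies ((v implies v) or ((not w implies u) implies not (w or w))))) = 1/4 iff 1 = 1/4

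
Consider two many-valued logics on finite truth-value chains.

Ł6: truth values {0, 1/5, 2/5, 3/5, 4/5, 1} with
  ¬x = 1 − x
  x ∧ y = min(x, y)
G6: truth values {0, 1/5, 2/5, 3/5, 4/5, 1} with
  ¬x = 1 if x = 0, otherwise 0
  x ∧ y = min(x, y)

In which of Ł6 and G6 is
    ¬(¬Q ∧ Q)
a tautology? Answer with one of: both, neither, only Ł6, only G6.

only G6

In Ł6: at Q = 1/5 the value is 4/5 — not a tautology.
In G6: every assignment gives 1 — tautology.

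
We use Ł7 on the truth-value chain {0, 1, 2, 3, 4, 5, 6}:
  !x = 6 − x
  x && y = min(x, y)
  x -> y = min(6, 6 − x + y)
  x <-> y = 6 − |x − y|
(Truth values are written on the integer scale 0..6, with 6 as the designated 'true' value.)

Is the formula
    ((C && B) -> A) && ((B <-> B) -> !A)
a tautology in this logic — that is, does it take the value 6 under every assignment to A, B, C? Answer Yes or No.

No

Counterexample: take A = 0, B = 1, C = 1.
C && B = 1 && 1 = 1
(C && B) -> A = 1 -> 0 = 5
B <-> B = 1 <-> 1 = 6
!A = !0 = 6
(B <-> B) -> !A = 6 -> 6 = 6
((C && B) -> A) && ((B <-> B) -> !A) = 5 && 6 = 5
This gives 5 ≠ 6.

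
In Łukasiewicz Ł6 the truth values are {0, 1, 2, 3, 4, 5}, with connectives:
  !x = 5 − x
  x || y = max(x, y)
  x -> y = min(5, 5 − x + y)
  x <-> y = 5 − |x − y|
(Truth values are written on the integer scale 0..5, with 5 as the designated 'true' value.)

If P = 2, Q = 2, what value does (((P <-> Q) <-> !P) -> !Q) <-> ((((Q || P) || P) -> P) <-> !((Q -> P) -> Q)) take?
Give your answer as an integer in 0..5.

3

P <-> Q = 2 <-> 2 = 5
!P = !2 = 3
(P <-> Q) <-> !P = 5 <-> 3 = 3
!Q = !2 = 3
((P <-> Q) <-> !P) -> !Q = 3 -> 3 = 5
Q || P = 2 || 2 = 2
(Q || P) || P = 2 || 2 = 2
((Q || P) || P) -> P = 2 -> 2 = 5
Q -> P = 2 -> 2 = 5
(Q -> P) -> Q = 5 -> 2 = 2
!((Q -> P) -> Q) = !2 = 3
(((Q || P) || P) -> P) <-> !((Q -> P) -> Q) = 5 <-> 3 = 3
(((P <-> Q) <-> !P) -> !Q) <-> ((((Q || P) || P) -> P) <-> !((Q -> P) -> Q)) = 5 <-> 3 = 3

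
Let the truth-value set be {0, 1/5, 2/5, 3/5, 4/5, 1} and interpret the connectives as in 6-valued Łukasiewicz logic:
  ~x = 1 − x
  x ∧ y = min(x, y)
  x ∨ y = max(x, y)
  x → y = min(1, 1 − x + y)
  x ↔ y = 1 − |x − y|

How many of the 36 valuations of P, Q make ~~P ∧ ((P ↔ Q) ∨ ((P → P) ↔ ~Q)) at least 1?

2

value 1: 2 assignments (counts)
value 4/5: 7 assignments
value 3/5: 9 assignments
value 2/5: 6 assignments
value 1/5: 6 assignments
value 0: 6 assignments
So 2 of the 36 assignments meet the threshold.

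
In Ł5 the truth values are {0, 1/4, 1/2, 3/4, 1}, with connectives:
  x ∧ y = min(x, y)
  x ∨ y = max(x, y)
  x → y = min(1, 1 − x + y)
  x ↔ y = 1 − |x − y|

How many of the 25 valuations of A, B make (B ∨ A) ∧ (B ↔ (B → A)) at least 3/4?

value 1: 1 assignment (counts)
value 3/4: 5 assignments (counts)
value 1/2: 7 assignments
value 1/4: 6 assignments
value 0: 6 assignments
So 6 of the 25 assignments meet the threshold.

6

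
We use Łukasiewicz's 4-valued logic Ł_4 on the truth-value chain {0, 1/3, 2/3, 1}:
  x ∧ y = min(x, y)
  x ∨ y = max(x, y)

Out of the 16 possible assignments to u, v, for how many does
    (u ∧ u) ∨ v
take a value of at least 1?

7

u = 0, v = 0 ↦ 0  <
u = 0, v = 1/3 ↦ 1/3  <
u = 0, v = 2/3 ↦ 2/3  <
u = 0, v = 1 ↦ 1  ≥
u = 1/3, v = 0 ↦ 1/3  <
u = 1/3, v = 1/3 ↦ 1/3  <
u = 1/3, v = 2/3 ↦ 2/3  <
u = 1/3, v = 1 ↦ 1  ≥
u = 2/3, v = 0 ↦ 2/3  <
u = 2/3, v = 1/3 ↦ 2/3  <
u = 2/3, v = 2/3 ↦ 2/3  <
u = 2/3, v = 1 ↦ 1  ≥
u = 1, v = 0 ↦ 1  ≥
u = 1, v = 1/3 ↦ 1  ≥
u = 1, v = 2/3 ↦ 1  ≥
u = 1, v = 1 ↦ 1  ≥
So 7 of the 16 assignments meet the threshold.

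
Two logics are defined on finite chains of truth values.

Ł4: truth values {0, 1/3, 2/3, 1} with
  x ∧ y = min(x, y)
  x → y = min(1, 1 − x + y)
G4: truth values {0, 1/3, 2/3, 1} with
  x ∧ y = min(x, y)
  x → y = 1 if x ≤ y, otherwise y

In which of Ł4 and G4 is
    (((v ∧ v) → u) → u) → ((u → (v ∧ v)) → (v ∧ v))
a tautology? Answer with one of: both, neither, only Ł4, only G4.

In Ł4: every assignment gives 1 — tautology.
In G4: at u = 0, v = 1/3 the value is 1/3 — not a tautology.

only Ł4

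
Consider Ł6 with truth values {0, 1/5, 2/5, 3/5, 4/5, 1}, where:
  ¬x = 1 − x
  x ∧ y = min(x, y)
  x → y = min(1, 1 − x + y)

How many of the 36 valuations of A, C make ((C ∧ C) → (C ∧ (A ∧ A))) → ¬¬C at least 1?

12

value 1: 12 assignments (counts)
value 4/5: 4 assignments
value 3/5: 4 assignments
value 2/5: 5 assignments
value 1/5: 5 assignments
value 0: 6 assignments
So 12 of the 36 assignments meet the threshold.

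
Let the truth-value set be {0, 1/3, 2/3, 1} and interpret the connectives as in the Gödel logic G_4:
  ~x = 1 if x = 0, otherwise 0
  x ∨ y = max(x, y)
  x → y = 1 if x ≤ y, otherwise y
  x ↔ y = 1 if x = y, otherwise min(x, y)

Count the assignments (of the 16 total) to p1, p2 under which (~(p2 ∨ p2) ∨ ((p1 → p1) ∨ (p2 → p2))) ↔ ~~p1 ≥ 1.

p1 = 0, p2 = 0 ↦ 0  <
p1 = 0, p2 = 1/3 ↦ 0  <
p1 = 0, p2 = 2/3 ↦ 0  <
p1 = 0, p2 = 1 ↦ 0  <
p1 = 1/3, p2 = 0 ↦ 1  ≥
p1 = 1/3, p2 = 1/3 ↦ 1  ≥
p1 = 1/3, p2 = 2/3 ↦ 1  ≥
p1 = 1/3, p2 = 1 ↦ 1  ≥
p1 = 2/3, p2 = 0 ↦ 1  ≥
p1 = 2/3, p2 = 1/3 ↦ 1  ≥
p1 = 2/3, p2 = 2/3 ↦ 1  ≥
p1 = 2/3, p2 = 1 ↦ 1  ≥
p1 = 1, p2 = 0 ↦ 1  ≥
p1 = 1, p2 = 1/3 ↦ 1  ≥
p1 = 1, p2 = 2/3 ↦ 1  ≥
p1 = 1, p2 = 1 ↦ 1  ≥
So 12 of the 16 assignments meet the threshold.

12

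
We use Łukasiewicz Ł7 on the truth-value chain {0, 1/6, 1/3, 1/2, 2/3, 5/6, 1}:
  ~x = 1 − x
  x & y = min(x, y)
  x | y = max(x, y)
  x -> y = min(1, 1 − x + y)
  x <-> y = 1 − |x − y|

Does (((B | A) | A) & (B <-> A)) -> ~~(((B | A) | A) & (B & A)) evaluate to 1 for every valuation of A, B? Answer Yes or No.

Counterexample: take A = 0, B = 1/6.
B | A = 1/6 | 0 = 1/6
(B | A) | A = 1/6 | 0 = 1/6
B <-> A = 1/6 <-> 0 = 5/6
((B | A) | A) & (B <-> A) = 1/6 & 5/6 = 1/6
B | A = 1/6 | 0 = 1/6
(B | A) | A = 1/6 | 0 = 1/6
B & A = 1/6 & 0 = 0
((B | A) | A) & (B & A) = 1/6 & 0 = 0
~(((B | A) | A) & (B & A)) = ~0 = 1
~~(((B | A) | A) & (B & A)) = ~1 = 0
(((B | A) | A) & (B <-> A)) -> ~~(((B | A) | A) & (B & A)) = 1/6 -> 0 = 5/6
This gives 5/6 ≠ 1.

No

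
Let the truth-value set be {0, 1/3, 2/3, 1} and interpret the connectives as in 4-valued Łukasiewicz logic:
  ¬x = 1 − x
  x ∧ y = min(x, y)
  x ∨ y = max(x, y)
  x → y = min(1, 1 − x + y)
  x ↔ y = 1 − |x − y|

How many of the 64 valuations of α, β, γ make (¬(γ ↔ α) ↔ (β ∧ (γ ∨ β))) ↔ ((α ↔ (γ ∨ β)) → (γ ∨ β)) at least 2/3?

value 1: 15 assignments (counts)
value 2/3: 26 assignments (counts)
value 1/3: 16 assignments
value 0: 7 assignments
So 41 of the 64 assignments meet the threshold.

41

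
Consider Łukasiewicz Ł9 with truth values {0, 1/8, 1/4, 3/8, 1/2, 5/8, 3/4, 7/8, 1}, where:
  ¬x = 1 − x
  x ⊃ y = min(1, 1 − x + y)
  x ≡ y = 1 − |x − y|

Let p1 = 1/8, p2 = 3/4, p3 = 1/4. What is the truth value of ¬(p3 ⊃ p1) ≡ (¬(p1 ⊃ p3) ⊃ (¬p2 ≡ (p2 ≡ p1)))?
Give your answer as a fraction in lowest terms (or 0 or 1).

p3 ⊃ p1 = 1/4 ⊃ 1/8 = 7/8
¬(p3 ⊃ p1) = ¬7/8 = 1/8
p1 ⊃ p3 = 1/8 ⊃ 1/4 = 1
¬(p1 ⊃ p3) = ¬1 = 0
¬p2 = ¬3/4 = 1/4
p2 ≡ p1 = 3/4 ≡ 1/8 = 3/8
¬p2 ≡ (p2 ≡ p1) = 1/4 ≡ 3/8 = 7/8
¬(p1 ⊃ p3) ⊃ (¬p2 ≡ (p2 ≡ p1)) = 0 ⊃ 7/8 = 1
¬(p3 ⊃ p1) ≡ (¬(p1 ⊃ p3) ⊃ (¬p2 ≡ (p2 ≡ p1))) = 1/8 ≡ 1 = 1/8

1/8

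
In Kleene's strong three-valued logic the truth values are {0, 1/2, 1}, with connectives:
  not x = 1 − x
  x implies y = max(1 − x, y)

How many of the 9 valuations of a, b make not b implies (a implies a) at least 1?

7

a = 0, b = 0 ↦ 1  ≥
a = 0, b = 1/2 ↦ 1  ≥
a = 0, b = 1 ↦ 1  ≥
a = 1/2, b = 0 ↦ 1/2  <
a = 1/2, b = 1/2 ↦ 1/2  <
a = 1/2, b = 1 ↦ 1  ≥
a = 1, b = 0 ↦ 1  ≥
a = 1, b = 1/2 ↦ 1  ≥
a = 1, b = 1 ↦ 1  ≥
So 7 of the 9 assignments meet the threshold.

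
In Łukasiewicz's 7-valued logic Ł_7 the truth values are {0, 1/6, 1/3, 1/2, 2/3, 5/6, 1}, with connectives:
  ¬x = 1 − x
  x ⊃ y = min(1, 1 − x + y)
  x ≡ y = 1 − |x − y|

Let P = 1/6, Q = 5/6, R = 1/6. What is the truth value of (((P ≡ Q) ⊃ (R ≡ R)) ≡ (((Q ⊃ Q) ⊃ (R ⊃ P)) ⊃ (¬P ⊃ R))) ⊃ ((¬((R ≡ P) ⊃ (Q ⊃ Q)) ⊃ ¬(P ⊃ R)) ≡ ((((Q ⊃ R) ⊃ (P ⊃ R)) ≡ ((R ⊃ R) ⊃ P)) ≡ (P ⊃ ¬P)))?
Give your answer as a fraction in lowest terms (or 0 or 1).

P ≡ Q = 1/6 ≡ 5/6 = 1/3
R ≡ R = 1/6 ≡ 1/6 = 1
(P ≡ Q) ⊃ (R ≡ R) = 1/3 ⊃ 1 = 1
Q ⊃ Q = 5/6 ⊃ 5/6 = 1
R ⊃ P = 1/6 ⊃ 1/6 = 1
(Q ⊃ Q) ⊃ (R ⊃ P) = 1 ⊃ 1 = 1
¬P = ¬1/6 = 5/6
¬P ⊃ R = 5/6 ⊃ 1/6 = 1/3
((Q ⊃ Q) ⊃ (R ⊃ P)) ⊃ (¬P ⊃ R) = 1 ⊃ 1/3 = 1/3
((P ≡ Q) ⊃ (R ≡ R)) ≡ (((Q ⊃ Q) ⊃ (R ⊃ P)) ⊃ (¬P ⊃ R)) = 1 ≡ 1/3 = 1/3
R ≡ P = 1/6 ≡ 1/6 = 1
Q ⊃ Q = 5/6 ⊃ 5/6 = 1
(R ≡ P) ⊃ (Q ⊃ Q) = 1 ⊃ 1 = 1
¬((R ≡ P) ⊃ (Q ⊃ Q)) = ¬1 = 0
P ⊃ R = 1/6 ⊃ 1/6 = 1
¬(P ⊃ R) = ¬1 = 0
¬((R ≡ P) ⊃ (Q ⊃ Q)) ⊃ ¬(P ⊃ R) = 0 ⊃ 0 = 1
Q ⊃ R = 5/6 ⊃ 1/6 = 1/3
P ⊃ R = 1/6 ⊃ 1/6 = 1
(Q ⊃ R) ⊃ (P ⊃ R) = 1/3 ⊃ 1 = 1
R ⊃ R = 1/6 ⊃ 1/6 = 1
(R ⊃ R) ⊃ P = 1 ⊃ 1/6 = 1/6
((Q ⊃ R) ⊃ (P ⊃ R)) ≡ ((R ⊃ R) ⊃ P) = 1 ≡ 1/6 = 1/6
¬P = ¬1/6 = 5/6
P ⊃ ¬P = 1/6 ⊃ 5/6 = 1
(((Q ⊃ R) ⊃ (P ⊃ R)) ≡ ((R ⊃ R) ⊃ P)) ≡ (P ⊃ ¬P) = 1/6 ≡ 1 = 1/6
(¬((R ≡ P) ⊃ (Q ⊃ Q)) ⊃ ¬(P ⊃ R)) ≡ ((((Q ⊃ R) ⊃ (P ⊃ R)) ≡ ((R ⊃ R) ⊃ P)) ≡ (P ⊃ ¬P)) = 1 ≡ 1/6 = 1/6
(((P ≡ Q) ⊃ (R ≡ R)) ≡ (((Q ⊃ Q) ⊃ (R ⊃ P)) ⊃ (¬P ⊃ R))) ⊃ ((¬((R ≡ P) ⊃ (Q ⊃ Q)) ⊃ ¬(P ⊃ R)) ≡ ((((Q ⊃ R) ⊃ (P ⊃ R)) ≡ ((R ⊃ R) ⊃ P)) ≡ (P ⊃ ¬P))) = 1/3 ⊃ 1/6 = 5/6

5/6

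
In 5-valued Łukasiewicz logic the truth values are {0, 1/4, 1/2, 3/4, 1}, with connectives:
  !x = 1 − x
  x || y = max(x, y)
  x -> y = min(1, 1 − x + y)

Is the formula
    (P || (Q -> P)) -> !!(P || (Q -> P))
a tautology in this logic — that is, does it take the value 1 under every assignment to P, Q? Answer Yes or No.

At P = 1/4, Q = 1, for instance:
Q -> P = 1 -> 1/4 = 1/4
P || (Q -> P) = 1/4 || 1/4 = 1/4
!(P || (Q -> P)) = !1/4 = 3/4
!!(P || (Q -> P)) = !3/4 = 1/4
(P || (Q -> P)) -> !!(P || (Q -> P)) = 1/4 -> 1/4 = 1
and checking the remaining 24 assignments likewise gives ≥ 1 in every case.

Yes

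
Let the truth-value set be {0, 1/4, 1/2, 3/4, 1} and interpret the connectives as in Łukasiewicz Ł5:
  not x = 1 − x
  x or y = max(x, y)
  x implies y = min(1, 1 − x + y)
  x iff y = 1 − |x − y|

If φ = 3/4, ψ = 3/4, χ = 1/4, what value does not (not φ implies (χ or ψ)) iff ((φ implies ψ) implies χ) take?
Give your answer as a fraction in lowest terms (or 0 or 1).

not φ = not 3/4 = 1/4
χ or ψ = 1/4 or 3/4 = 3/4
not φ implies (χ or ψ) = 1/4 implies 3/4 = 1
not (not φ implies (χ or ψ)) = not 1 = 0
φ implies ψ = 3/4 implies 3/4 = 1
(φ implies ψ) implies χ = 1 implies 1/4 = 1/4
not (not φ implies (χ or ψ)) iff ((φ implies ψ) implies χ) = 0 iff 1/4 = 3/4

3/4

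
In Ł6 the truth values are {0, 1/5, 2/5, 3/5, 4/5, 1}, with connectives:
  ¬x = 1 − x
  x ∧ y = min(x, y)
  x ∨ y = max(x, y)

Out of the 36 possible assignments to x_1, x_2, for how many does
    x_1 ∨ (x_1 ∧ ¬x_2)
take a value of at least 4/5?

value 1: 6 assignments (counts)
value 4/5: 6 assignments (counts)
value 3/5: 6 assignments
value 2/5: 6 assignments
value 1/5: 6 assignments
value 0: 6 assignments
So 12 of the 36 assignments meet the threshold.

12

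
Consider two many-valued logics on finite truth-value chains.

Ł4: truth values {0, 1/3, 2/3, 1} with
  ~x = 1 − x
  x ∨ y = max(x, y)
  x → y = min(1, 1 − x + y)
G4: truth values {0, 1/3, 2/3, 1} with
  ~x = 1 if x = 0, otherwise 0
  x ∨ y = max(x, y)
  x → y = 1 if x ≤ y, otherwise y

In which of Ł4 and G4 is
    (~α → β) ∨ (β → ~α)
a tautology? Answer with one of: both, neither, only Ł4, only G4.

both

In Ł4: every assignment gives 1 — tautology.
In G4: every assignment gives 1 — tautology.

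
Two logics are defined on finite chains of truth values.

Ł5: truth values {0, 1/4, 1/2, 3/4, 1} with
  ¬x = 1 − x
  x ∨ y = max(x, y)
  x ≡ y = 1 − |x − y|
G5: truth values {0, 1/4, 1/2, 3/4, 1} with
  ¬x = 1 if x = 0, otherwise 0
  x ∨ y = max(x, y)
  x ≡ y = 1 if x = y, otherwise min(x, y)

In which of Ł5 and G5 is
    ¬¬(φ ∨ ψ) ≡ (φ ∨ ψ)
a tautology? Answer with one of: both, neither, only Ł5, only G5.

only Ł5

In Ł5: every assignment gives 1 — tautology.
In G5: at φ = 0, ψ = 1/4 the value is 1/4 — not a tautology.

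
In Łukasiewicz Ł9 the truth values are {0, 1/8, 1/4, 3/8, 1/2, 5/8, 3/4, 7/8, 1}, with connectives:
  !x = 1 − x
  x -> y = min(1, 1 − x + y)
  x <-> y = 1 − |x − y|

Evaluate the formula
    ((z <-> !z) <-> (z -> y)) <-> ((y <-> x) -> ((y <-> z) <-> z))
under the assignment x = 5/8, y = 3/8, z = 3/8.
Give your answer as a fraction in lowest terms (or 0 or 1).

7/8

!z = !3/8 = 5/8
z <-> !z = 3/8 <-> 5/8 = 3/4
z -> y = 3/8 -> 3/8 = 1
(z <-> !z) <-> (z -> y) = 3/4 <-> 1 = 3/4
y <-> x = 3/8 <-> 5/8 = 3/4
y <-> z = 3/8 <-> 3/8 = 1
(y <-> z) <-> z = 1 <-> 3/8 = 3/8
(y <-> x) -> ((y <-> z) <-> z) = 3/4 -> 3/8 = 5/8
((z <-> !z) <-> (z -> y)) <-> ((y <-> x) -> ((y <-> z) <-> z)) = 3/4 <-> 5/8 = 7/8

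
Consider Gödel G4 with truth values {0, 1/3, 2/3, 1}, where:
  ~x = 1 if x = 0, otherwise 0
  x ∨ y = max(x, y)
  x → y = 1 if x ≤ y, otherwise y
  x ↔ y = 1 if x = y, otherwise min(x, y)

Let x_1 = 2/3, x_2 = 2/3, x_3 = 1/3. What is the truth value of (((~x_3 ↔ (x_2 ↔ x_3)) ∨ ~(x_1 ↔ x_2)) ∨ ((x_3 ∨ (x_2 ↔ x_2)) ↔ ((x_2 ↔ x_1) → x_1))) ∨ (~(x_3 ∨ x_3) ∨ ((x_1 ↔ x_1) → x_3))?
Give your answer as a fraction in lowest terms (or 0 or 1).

~x_3 = ~1/3 = 0
x_2 ↔ x_3 = 2/3 ↔ 1/3 = 1/3
~x_3 ↔ (x_2 ↔ x_3) = 0 ↔ 1/3 = 0
x_1 ↔ x_2 = 2/3 ↔ 2/3 = 1
~(x_1 ↔ x_2) = ~1 = 0
(~x_3 ↔ (x_2 ↔ x_3)) ∨ ~(x_1 ↔ x_2) = 0 ∨ 0 = 0
x_2 ↔ x_2 = 2/3 ↔ 2/3 = 1
x_3 ∨ (x_2 ↔ x_2) = 1/3 ∨ 1 = 1
x_2 ↔ x_1 = 2/3 ↔ 2/3 = 1
(x_2 ↔ x_1) → x_1 = 1 → 2/3 = 2/3
(x_3 ∨ (x_2 ↔ x_2)) ↔ ((x_2 ↔ x_1) → x_1) = 1 ↔ 2/3 = 2/3
((~x_3 ↔ (x_2 ↔ x_3)) ∨ ~(x_1 ↔ x_2)) ∨ ((x_3 ∨ (x_2 ↔ x_2)) ↔ ((x_2 ↔ x_1) → x_1)) = 0 ∨ 2/3 = 2/3
x_3 ∨ x_3 = 1/3 ∨ 1/3 = 1/3
~(x_3 ∨ x_3) = ~1/3 = 0
x_1 ↔ x_1 = 2/3 ↔ 2/3 = 1
(x_1 ↔ x_1) → x_3 = 1 → 1/3 = 1/3
~(x_3 ∨ x_3) ∨ ((x_1 ↔ x_1) → x_3) = 0 ∨ 1/3 = 1/3
(((~x_3 ↔ (x_2 ↔ x_3)) ∨ ~(x_1 ↔ x_2)) ∨ ((x_3 ∨ (x_2 ↔ x_2)) ↔ ((x_2 ↔ x_1) → x_1))) ∨ (~(x_3 ∨ x_3) ∨ ((x_1 ↔ x_1) → x_3)) = 2/3 ∨ 1/3 = 2/3

2/3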